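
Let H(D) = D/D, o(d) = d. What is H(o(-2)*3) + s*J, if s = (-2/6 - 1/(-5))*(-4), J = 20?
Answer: 35/3 ≈ 11.667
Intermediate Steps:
H(D) = 1
s = 8/15 (s = (-2*1/6 - 1*(-1/5))*(-4) = (-1/3 + 1/5)*(-4) = -2/15*(-4) = 8/15 ≈ 0.53333)
H(o(-2)*3) + s*J = 1 + (8/15)*20 = 1 + 32/3 = 35/3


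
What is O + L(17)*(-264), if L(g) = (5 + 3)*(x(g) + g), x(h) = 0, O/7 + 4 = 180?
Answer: -34672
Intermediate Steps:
O = 1232 (O = -28 + 7*180 = -28 + 1260 = 1232)
L(g) = 8*g (L(g) = (5 + 3)*(0 + g) = 8*g)
O + L(17)*(-264) = 1232 + (8*17)*(-264) = 1232 + 136*(-264) = 1232 - 35904 = -34672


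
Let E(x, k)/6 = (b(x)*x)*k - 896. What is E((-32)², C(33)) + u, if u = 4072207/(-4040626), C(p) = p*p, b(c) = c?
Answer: 27683905406518001/4040626 ≈ 6.8514e+9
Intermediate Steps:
C(p) = p²
E(x, k) = -5376 + 6*k*x² (E(x, k) = 6*((x*x)*k - 896) = 6*(x²*k - 896) = 6*(k*x² - 896) = 6*(-896 + k*x²) = -5376 + 6*k*x²)
u = -4072207/4040626 (u = 4072207*(-1/4040626) = -4072207/4040626 ≈ -1.0078)
E((-32)², C(33)) + u = (-5376 + 6*33²*((-32)²)²) - 4072207/4040626 = (-5376 + 6*1089*1024²) - 4072207/4040626 = (-5376 + 6*1089*1048576) - 4072207/4040626 = (-5376 + 6851395584) - 4072207/4040626 = 6851390208 - 4072207/4040626 = 27683905406518001/4040626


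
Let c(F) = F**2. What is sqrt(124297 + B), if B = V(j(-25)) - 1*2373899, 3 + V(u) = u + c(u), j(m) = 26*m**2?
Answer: sqrt(261829145) ≈ 16181.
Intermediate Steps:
V(u) = -3 + u + u**2 (V(u) = -3 + (u + u**2) = -3 + u + u**2)
B = 261704848 (B = (-3 + 26*(-25)**2 + (26*(-25)**2)**2) - 1*2373899 = (-3 + 26*625 + (26*625)**2) - 2373899 = (-3 + 16250 + 16250**2) - 2373899 = (-3 + 16250 + 264062500) - 2373899 = 264078747 - 2373899 = 261704848)
sqrt(124297 + B) = sqrt(124297 + 261704848) = sqrt(261829145)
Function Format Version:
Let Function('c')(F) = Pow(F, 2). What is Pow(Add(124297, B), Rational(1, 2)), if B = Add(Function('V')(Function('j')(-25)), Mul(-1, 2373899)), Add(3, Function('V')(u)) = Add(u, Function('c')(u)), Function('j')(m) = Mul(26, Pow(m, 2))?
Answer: Pow(261829145, Rational(1, 2)) ≈ 16181.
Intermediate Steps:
Function('V')(u) = Add(-3, u, Pow(u, 2)) (Function('V')(u) = Add(-3, Add(u, Pow(u, 2))) = Add(-3, u, Pow(u, 2)))
B = 261704848 (B = Add(Add(-3, Mul(26, Pow(-25, 2)), Pow(Mul(26, Pow(-25, 2)), 2)), Mul(-1, 2373899)) = Add(Add(-3, Mul(26, 625), Pow(Mul(26, 625), 2)), -2373899) = Add(Add(-3, 16250, Pow(16250, 2)), -2373899) = Add(Add(-3, 16250, 264062500), -2373899) = Add(264078747, -2373899) = 261704848)
Pow(Add(124297, B), Rational(1, 2)) = Pow(Add(124297, 261704848), Rational(1, 2)) = Pow(261829145, Rational(1, 2))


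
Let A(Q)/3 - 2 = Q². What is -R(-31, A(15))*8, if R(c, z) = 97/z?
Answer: -776/681 ≈ -1.1395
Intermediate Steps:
A(Q) = 6 + 3*Q²
-R(-31, A(15))*8 = -97/(6 + 3*15²)*8 = -97/(6 + 3*225)*8 = -97/(6 + 675)*8 = -97/681*8 = -776/681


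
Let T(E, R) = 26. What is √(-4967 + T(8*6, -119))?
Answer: 9*I*√61 ≈ 70.292*I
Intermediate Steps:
√(-4967 + T(8*6, -119)) = √(-4967 + 26) = √(-4941) = 9*I*√61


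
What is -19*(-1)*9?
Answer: 171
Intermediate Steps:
-19*(-1)*9 = 19*9 = 171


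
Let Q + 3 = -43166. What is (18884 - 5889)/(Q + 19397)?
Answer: -12995/23772 ≈ -0.54665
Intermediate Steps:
Q = -43169 (Q = -3 - 43166 = -43169)
(18884 - 5889)/(Q + 19397) = (18884 - 5889)/(-43169 + 19397) = 12995/(-23772) = 12995*(-1/23772) = -12995/23772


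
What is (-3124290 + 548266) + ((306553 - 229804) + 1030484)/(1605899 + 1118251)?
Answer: -7017474672367/2724150 ≈ -2.5760e+6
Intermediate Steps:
(-3124290 + 548266) + ((306553 - 229804) + 1030484)/(1605899 + 1118251) = -2576024 + (76749 + 1030484)/2724150 = -2576024 + 1107233*(1/2724150) = -2576024 + 1107233/2724150 = -7017474672367/2724150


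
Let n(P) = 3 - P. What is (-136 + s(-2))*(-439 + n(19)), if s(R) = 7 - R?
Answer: 57785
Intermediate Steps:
(-136 + s(-2))*(-439 + n(19)) = (-136 + (7 - 1*(-2)))*(-439 + (3 - 1*19)) = (-136 + (7 + 2))*(-439 + (3 - 19)) = (-136 + 9)*(-439 - 16) = -127*(-455) = 57785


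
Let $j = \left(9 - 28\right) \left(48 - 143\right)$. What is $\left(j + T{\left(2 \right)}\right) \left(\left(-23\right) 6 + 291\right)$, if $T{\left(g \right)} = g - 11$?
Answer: $274788$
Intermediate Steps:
$T{\left(g \right)} = -11 + g$ ($T{\left(g \right)} = g - 11 = -11 + g$)
$j = 1805$ ($j = \left(-19\right) \left(-95\right) = 1805$)
$\left(j + T{\left(2 \right)}\right) \left(\left(-23\right) 6 + 291\right) = \left(1805 + \left(-11 + 2\right)\right) \left(\left(-23\right) 6 + 291\right) = \left(1805 - 9\right) \left(-138 + 291\right) = 1796 \cdot 153 = 274788$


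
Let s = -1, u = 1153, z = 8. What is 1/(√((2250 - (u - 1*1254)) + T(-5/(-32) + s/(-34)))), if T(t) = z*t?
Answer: 2*√2719473/159969 ≈ 0.020618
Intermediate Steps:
T(t) = 8*t
1/(√((2250 - (u - 1*1254)) + T(-5/(-32) + s/(-34)))) = 1/(√((2250 - (1153 - 1*1254)) + 8*(-5/(-32) - 1/(-34)))) = 1/(√((2250 - (1153 - 1254)) + 8*(-5*(-1/32) - 1*(-1/34)))) = 1/(√((2250 - 1*(-101)) + 8*(5/32 + 1/34))) = 1/(√((2250 + 101) + 8*(101/544))) = 1/(√(2351 + 101/68)) = 1/(√(159969/68)) = 1/(√2719473/34) = 2*√2719473/159969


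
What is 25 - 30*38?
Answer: -1115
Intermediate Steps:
25 - 30*38 = 25 - 1140 = -1115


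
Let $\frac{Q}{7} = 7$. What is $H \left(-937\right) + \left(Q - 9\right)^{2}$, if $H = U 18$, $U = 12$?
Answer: $-200792$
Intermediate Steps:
$Q = 49$ ($Q = 7 \cdot 7 = 49$)
$H = 216$ ($H = 12 \cdot 18 = 216$)
$H \left(-937\right) + \left(Q - 9\right)^{2} = 216 \left(-937\right) + \left(49 - 9\right)^{2} = -202392 + 40^{2} = -202392 + 1600 = -200792$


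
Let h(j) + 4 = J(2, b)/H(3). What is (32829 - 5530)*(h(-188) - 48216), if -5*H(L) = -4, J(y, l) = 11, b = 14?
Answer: -5263929675/4 ≈ -1.3160e+9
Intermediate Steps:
H(L) = ⅘ (H(L) = -⅕*(-4) = ⅘)
h(j) = 39/4 (h(j) = -4 + 11/(⅘) = -4 + 11*(5/4) = -4 + 55/4 = 39/4)
(32829 - 5530)*(h(-188) - 48216) = (32829 - 5530)*(39/4 - 48216) = 27299*(-192825/4) = -5263929675/4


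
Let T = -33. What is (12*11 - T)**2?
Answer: 27225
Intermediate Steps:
(12*11 - T)**2 = (12*11 - 1*(-33))**2 = (132 + 33)**2 = 165**2 = 27225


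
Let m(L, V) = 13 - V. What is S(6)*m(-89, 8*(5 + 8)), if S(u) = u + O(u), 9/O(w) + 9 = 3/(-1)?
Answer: -1911/4 ≈ -477.75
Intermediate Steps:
O(w) = -¾ (O(w) = 9/(-9 + 3/(-1)) = 9/(-9 + 3*(-1)) = 9/(-9 - 3) = 9/(-12) = 9*(-1/12) = -¾)
S(u) = -¾ + u (S(u) = u - ¾ = -¾ + u)
S(6)*m(-89, 8*(5 + 8)) = (-¾ + 6)*(13 - 8*(5 + 8)) = 21*(13 - 8*13)/4 = 21*(13 - 1*104)/4 = 21*(13 - 104)/4 = (21/4)*(-91) = -1911/4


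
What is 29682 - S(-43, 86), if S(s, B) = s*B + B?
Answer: 33294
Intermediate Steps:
S(s, B) = B + B*s (S(s, B) = B*s + B = B + B*s)
29682 - S(-43, 86) = 29682 - 86*(1 - 43) = 29682 - 86*(-42) = 29682 - 1*(-3612) = 29682 + 3612 = 33294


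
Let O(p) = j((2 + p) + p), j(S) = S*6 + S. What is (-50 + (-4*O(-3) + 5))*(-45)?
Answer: -3015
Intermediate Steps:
j(S) = 7*S (j(S) = 6*S + S = 7*S)
O(p) = 14 + 14*p (O(p) = 7*((2 + p) + p) = 7*(2 + 2*p) = 14 + 14*p)
(-50 + (-4*O(-3) + 5))*(-45) = (-50 + (-4*(14 + 14*(-3)) + 5))*(-45) = (-50 + (-4*(14 - 42) + 5))*(-45) = (-50 + (-4*(-28) + 5))*(-45) = (-50 + (112 + 5))*(-45) = (-50 + 117)*(-45) = 67*(-45) = -3015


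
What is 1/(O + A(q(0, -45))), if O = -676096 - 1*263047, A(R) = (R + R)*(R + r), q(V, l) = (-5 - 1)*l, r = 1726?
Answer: 1/138697 ≈ 7.2100e-6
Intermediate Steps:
q(V, l) = -6*l
A(R) = 2*R*(1726 + R) (A(R) = (R + R)*(R + 1726) = (2*R)*(1726 + R) = 2*R*(1726 + R))
O = -939143 (O = -676096 - 263047 = -939143)
1/(O + A(q(0, -45))) = 1/(-939143 + 2*(-6*(-45))*(1726 - 6*(-45))) = 1/(-939143 + 2*270*(1726 + 270)) = 1/(-939143 + 2*270*1996) = 1/(-939143 + 1077840) = 1/138697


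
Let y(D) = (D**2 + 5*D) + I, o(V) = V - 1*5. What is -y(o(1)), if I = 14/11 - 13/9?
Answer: 413/99 ≈ 4.1717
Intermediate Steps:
I = -17/99 (I = 14*(1/11) - 13*1/9 = 14/11 - 13/9 = -17/99 ≈ -0.17172)
o(V) = -5 + V (o(V) = V - 5 = -5 + V)
y(D) = -17/99 + D**2 + 5*D (y(D) = (D**2 + 5*D) - 17/99 = -17/99 + D**2 + 5*D)
-y(o(1)) = -(-17/99 + (-5 + 1)**2 + 5*(-5 + 1)) = -(-17/99 + (-4)**2 + 5*(-4)) = -(-17/99 + 16 - 20) = -1*(-413/99) = 413/99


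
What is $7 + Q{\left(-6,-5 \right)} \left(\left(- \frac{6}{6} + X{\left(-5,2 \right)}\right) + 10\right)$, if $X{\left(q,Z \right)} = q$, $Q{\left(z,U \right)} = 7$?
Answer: $35$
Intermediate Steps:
$7 + Q{\left(-6,-5 \right)} \left(\left(- \frac{6}{6} + X{\left(-5,2 \right)}\right) + 10\right) = 7 + 7 \left(\left(- \frac{6}{6} - 5\right) + 10\right) = 7 + 7 \left(\left(\left(-6\right) \frac{1}{6} - 5\right) + 10\right) = 7 + 7 \left(\left(-1 - 5\right) + 10\right) = 7 + 7 \left(-6 + 10\right) = 7 + 7 \cdot 4 = 7 + 28 = 35$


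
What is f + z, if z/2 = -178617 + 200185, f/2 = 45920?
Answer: 134976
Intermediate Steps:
f = 91840 (f = 2*45920 = 91840)
z = 43136 (z = 2*(-178617 + 200185) = 2*21568 = 43136)
f + z = 91840 + 43136 = 134976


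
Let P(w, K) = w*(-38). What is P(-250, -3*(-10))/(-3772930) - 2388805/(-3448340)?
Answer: 25657242339/37172415532 ≈ 0.69022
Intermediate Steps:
P(w, K) = -38*w
P(-250, -3*(-10))/(-3772930) - 2388805/(-3448340) = -38*(-250)/(-3772930) - 2388805/(-3448340) = 9500*(-1/3772930) - 2388805*(-1/3448340) = -950/377293 + 477761/689668 = 25657242339/37172415532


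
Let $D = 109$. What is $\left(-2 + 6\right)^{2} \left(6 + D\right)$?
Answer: $1840$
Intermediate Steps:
$\left(-2 + 6\right)^{2} \left(6 + D\right) = \left(-2 + 6\right)^{2} \left(6 + 109\right) = 4^{2} \cdot 115 = 16 \cdot 115 = 1840$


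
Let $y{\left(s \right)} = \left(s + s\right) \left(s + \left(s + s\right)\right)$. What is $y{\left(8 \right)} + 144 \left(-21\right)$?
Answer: $-2640$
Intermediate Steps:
$y{\left(s \right)} = 6 s^{2}$ ($y{\left(s \right)} = 2 s \left(s + 2 s\right) = 2 s 3 s = 6 s^{2}$)
$y{\left(8 \right)} + 144 \left(-21\right) = 6 \cdot 8^{2} + 144 \left(-21\right) = 6 \cdot 64 - 3024 = 384 - 3024 = -2640$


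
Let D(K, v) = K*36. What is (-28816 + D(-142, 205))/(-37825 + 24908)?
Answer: 33928/12917 ≈ 2.6266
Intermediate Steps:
D(K, v) = 36*K
(-28816 + D(-142, 205))/(-37825 + 24908) = (-28816 + 36*(-142))/(-37825 + 24908) = (-28816 - 5112)/(-12917) = -33928*(-1/12917) = 33928/12917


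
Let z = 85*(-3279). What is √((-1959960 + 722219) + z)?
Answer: 2*I*√379114 ≈ 1231.4*I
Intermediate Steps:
z = -278715
√((-1959960 + 722219) + z) = √((-1959960 + 722219) - 278715) = √(-1237741 - 278715) = √(-1516456) = 2*I*√379114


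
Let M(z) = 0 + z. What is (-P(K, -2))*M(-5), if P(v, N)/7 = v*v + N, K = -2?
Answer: 70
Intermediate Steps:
P(v, N) = 7*N + 7*v² (P(v, N) = 7*(v*v + N) = 7*(v² + N) = 7*(N + v²) = 7*N + 7*v²)
M(z) = z
(-P(K, -2))*M(-5) = -(7*(-2) + 7*(-2)²)*(-5) = -(-14 + 7*4)*(-5) = -(-14 + 28)*(-5) = -1*14*(-5) = -14*(-5) = 70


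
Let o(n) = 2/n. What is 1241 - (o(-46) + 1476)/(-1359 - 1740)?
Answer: 88488704/71277 ≈ 1241.5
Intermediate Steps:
1241 - (o(-46) + 1476)/(-1359 - 1740) = 1241 - (2/(-46) + 1476)/(-1359 - 1740) = 1241 - (2*(-1/46) + 1476)/(-3099) = 1241 - (-1/23 + 1476)*(-1)/3099 = 1241 - 33947*(-1)/(23*3099) = 1241 - 1*(-33947/71277) = 1241 + 33947/71277 = 88488704/71277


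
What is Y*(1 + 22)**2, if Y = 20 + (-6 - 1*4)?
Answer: 5290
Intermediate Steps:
Y = 10 (Y = 20 + (-6 - 4) = 20 - 10 = 10)
Y*(1 + 22)**2 = 10*(1 + 22)**2 = 10*23**2 = 10*529 = 5290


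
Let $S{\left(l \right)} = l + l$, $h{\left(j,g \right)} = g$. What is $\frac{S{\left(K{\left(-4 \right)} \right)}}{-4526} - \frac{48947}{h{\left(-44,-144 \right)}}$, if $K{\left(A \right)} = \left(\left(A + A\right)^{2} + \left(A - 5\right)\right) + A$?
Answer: $\frac{110759717}{325872} \approx 339.89$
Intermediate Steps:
$K{\left(A \right)} = -5 + 2 A + 4 A^{2}$ ($K{\left(A \right)} = \left(\left(2 A\right)^{2} + \left(A - 5\right)\right) + A = \left(4 A^{2} + \left(-5 + A\right)\right) + A = \left(-5 + A + 4 A^{2}\right) + A = -5 + 2 A + 4 A^{2}$)
$S{\left(l \right)} = 2 l$
$\frac{S{\left(K{\left(-4 \right)} \right)}}{-4526} - \frac{48947}{h{\left(-44,-144 \right)}} = \frac{2 \left(-5 + 2 \left(-4\right) + 4 \left(-4\right)^{2}\right)}{-4526} - \frac{48947}{-144} = 2 \left(-5 - 8 + 4 \cdot 16\right) \left(- \frac{1}{4526}\right) - - \frac{48947}{144} = 2 \left(-5 - 8 + 64\right) \left(- \frac{1}{4526}\right) + \frac{48947}{144} = 2 \cdot 51 \left(- \frac{1}{4526}\right) + \frac{48947}{144} = 102 \left(- \frac{1}{4526}\right) + \frac{48947}{144} = - \frac{51}{2263} + \frac{48947}{144} = \frac{110759717}{325872}$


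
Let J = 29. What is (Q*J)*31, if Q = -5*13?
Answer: -58435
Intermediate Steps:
Q = -65
(Q*J)*31 = -65*29*31 = -1885*31 = -58435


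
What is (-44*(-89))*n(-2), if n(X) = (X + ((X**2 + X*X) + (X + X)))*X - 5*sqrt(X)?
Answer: -15664 - 19580*I*sqrt(2) ≈ -15664.0 - 27690.0*I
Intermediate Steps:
n(X) = -5*sqrt(X) + X*(2*X**2 + 3*X) (n(X) = (X + ((X**2 + X**2) + 2*X))*X - 5*sqrt(X) = (X + (2*X**2 + 2*X))*X - 5*sqrt(X) = (X + (2*X + 2*X**2))*X - 5*sqrt(X) = (2*X**2 + 3*X)*X - 5*sqrt(X) = X*(2*X**2 + 3*X) - 5*sqrt(X) = -5*sqrt(X) + X*(2*X**2 + 3*X))
(-44*(-89))*n(-2) = (-44*(-89))*(-5*I*sqrt(2) + 2*(-2)**3 + 3*(-2)**2) = 3916*(-5*I*sqrt(2) + 2*(-8) + 3*4) = 3916*(-5*I*sqrt(2) - 16 + 12) = 3916*(-4 - 5*I*sqrt(2)) = -15664 - 19580*I*sqrt(2)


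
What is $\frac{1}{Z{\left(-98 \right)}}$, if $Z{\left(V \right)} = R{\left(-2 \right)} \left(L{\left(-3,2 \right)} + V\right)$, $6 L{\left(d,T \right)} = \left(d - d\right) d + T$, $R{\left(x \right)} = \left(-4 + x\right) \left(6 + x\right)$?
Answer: $\frac{1}{2344} \approx 0.00042662$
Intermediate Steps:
$L{\left(d,T \right)} = \frac{T}{6}$ ($L{\left(d,T \right)} = \frac{\left(d - d\right) d + T}{6} = \frac{0 d + T}{6} = \frac{0 + T}{6} = \frac{T}{6}$)
$Z{\left(V \right)} = -8 - 24 V$ ($Z{\left(V \right)} = \left(-24 + \left(-2\right)^{2} + 2 \left(-2\right)\right) \left(\frac{1}{6} \cdot 2 + V\right) = \left(-24 + 4 - 4\right) \left(\frac{1}{3} + V\right) = - 24 \left(\frac{1}{3} + V\right) = -8 - 24 V$)
$\frac{1}{Z{\left(-98 \right)}} = \frac{1}{-8 - -2352} = \frac{1}{-8 + 2352} = \frac{1}{2344}$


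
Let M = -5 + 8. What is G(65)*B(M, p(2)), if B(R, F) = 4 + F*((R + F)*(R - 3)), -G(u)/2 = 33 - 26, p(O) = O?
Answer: -56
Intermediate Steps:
M = 3
G(u) = -14 (G(u) = -2*(33 - 26) = -2*7 = -14)
B(R, F) = 4 + F*(-3 + R)*(F + R) (B(R, F) = 4 + F*((F + R)*(-3 + R)) = 4 + F*((-3 + R)*(F + R)) = 4 + F*(-3 + R)*(F + R))
G(65)*B(M, p(2)) = -14*(4 - 3*2**2 + 2*3**2 + 3*2**2 - 3*2*3) = -14*(4 - 3*4 + 2*9 + 3*4 - 18) = -14*(4 - 12 + 18 + 12 - 18) = -14*4 = -56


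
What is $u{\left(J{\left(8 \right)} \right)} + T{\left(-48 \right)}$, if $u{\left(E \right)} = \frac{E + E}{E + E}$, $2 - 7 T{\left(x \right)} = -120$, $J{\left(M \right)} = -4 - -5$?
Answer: $\frac{129}{7} \approx 18.429$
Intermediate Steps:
$J{\left(M \right)} = 1$ ($J{\left(M \right)} = -4 + 5 = 1$)
$T{\left(x \right)} = \frac{122}{7}$ ($T{\left(x \right)} = \frac{2}{7} - - \frac{120}{7} = \frac{2}{7} + \frac{120}{7} = \frac{122}{7}$)
$u{\left(E \right)} = 1$ ($u{\left(E \right)} = \frac{2 E}{2 E} = 2 E \frac{1}{2 E} = 1$)
$u{\left(J{\left(8 \right)} \right)} + T{\left(-48 \right)} = 1 + \frac{122}{7} = \frac{129}{7}$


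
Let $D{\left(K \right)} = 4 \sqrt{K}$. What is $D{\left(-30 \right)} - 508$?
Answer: $-508 + 4 i \sqrt{30} \approx -508.0 + 21.909 i$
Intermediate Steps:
$D{\left(-30 \right)} - 508 = 4 \sqrt{-30} - 508 = 4 i \sqrt{30} - 508 = -508 + 4 i \sqrt{30}$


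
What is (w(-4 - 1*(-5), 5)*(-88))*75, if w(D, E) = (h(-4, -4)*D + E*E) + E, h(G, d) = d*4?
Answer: -92400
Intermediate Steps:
h(G, d) = 4*d
w(D, E) = E + E**2 - 16*D (w(D, E) = ((4*(-4))*D + E*E) + E = (-16*D + E**2) + E = (E**2 - 16*D) + E = E + E**2 - 16*D)
(w(-4 - 1*(-5), 5)*(-88))*75 = ((5 + 5**2 - 16*(-4 - 1*(-5)))*(-88))*75 = ((5 + 25 - 16*(-4 + 5))*(-88))*75 = ((5 + 25 - 16*1)*(-88))*75 = ((5 + 25 - 16)*(-88))*75 = (14*(-88))*75 = -1232*75 = -92400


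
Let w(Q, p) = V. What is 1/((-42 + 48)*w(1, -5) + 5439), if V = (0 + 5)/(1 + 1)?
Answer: 1/5454 ≈ 0.00018335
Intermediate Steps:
V = 5/2 ≈ 2.5000
w(Q, p) = 5/2
1/((-42 + 48)*w(1, -5) + 5439) = 1/((-42 + 48)*(5/2) + 5439) = 1/(6*(5/2) + 5439) = 1/(15 + 5439) = 1/5454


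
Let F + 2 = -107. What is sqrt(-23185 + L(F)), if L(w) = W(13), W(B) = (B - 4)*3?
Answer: I*sqrt(23158) ≈ 152.18*I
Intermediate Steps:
F = -109 (F = -2 - 107 = -109)
W(B) = -12 + 3*B (W(B) = (-4 + B)*3 = -12 + 3*B)
L(w) = 27 (L(w) = -12 + 3*13 = -12 + 39 = 27)
sqrt(-23185 + L(F)) = sqrt(-23185 + 27) = sqrt(-23158) = I*sqrt(23158)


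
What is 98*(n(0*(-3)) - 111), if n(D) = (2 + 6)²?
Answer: -4606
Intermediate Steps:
n(D) = 64 (n(D) = 8² = 64)
98*(n(0*(-3)) - 111) = 98*(64 - 111) = 98*(-47) = -4606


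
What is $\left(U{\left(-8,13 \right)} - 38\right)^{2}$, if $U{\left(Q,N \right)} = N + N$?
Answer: $144$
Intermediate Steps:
$U{\left(Q,N \right)} = 2 N$
$\left(U{\left(-8,13 \right)} - 38\right)^{2} = \left(2 \cdot 13 - 38\right)^{2} = \left(26 - 38\right)^{2} = \left(-12\right)^{2} = 144$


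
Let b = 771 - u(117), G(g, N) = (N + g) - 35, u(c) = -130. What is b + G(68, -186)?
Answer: 748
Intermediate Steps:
G(g, N) = -35 + N + g
b = 901 (b = 771 - 1*(-130) = 771 + 130 = 901)
b + G(68, -186) = 901 + (-35 - 186 + 68) = 901 - 153 = 748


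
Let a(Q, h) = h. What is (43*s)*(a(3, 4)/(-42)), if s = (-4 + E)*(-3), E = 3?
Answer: -86/7 ≈ -12.286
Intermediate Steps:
s = 3 (s = (-4 + 3)*(-3) = -1*(-3) = 3)
(43*s)*(a(3, 4)/(-42)) = (43*3)*(4/(-42)) = 129*(4*(-1/42)) = 129*(-2/21) = -86/7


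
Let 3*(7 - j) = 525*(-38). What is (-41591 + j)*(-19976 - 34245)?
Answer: 1894156414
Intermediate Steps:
j = 6657 (j = 7 - 175*(-38) = 7 - 1/3*(-19950) = 7 + 6650 = 6657)
(-41591 + j)*(-19976 - 34245) = (-41591 + 6657)*(-19976 - 34245) = -34934*(-54221) = 1894156414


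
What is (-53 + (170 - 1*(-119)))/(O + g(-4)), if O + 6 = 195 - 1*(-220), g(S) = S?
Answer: 236/405 ≈ 0.58272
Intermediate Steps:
O = 409 (O = -6 + (195 - 1*(-220)) = -6 + (195 + 220) = -6 + 415 = 409)
(-53 + (170 - 1*(-119)))/(O + g(-4)) = (-53 + (170 - 1*(-119)))/(409 - 4) = (-53 + (170 + 119))/405 = (-53 + 289)*(1/405) = 236*(1/405) = 236/405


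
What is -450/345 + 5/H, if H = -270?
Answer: -1643/1242 ≈ -1.3229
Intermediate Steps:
-450/345 + 5/H = -450/345 + 5/(-270) = -450*1/345 + 5*(-1/270) = -30/23 - 1/54 = -1643/1242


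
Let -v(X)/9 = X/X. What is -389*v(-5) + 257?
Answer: 3758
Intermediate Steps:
v(X) = -9 (v(X) = -9*X/X = -9*1 = -9)
-389*v(-5) + 257 = -389*(-9) + 257 = 3501 + 257 = 3758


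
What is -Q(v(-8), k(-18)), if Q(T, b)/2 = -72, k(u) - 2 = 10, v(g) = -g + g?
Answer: 144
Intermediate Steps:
v(g) = 0
k(u) = 12 (k(u) = 2 + 10 = 12)
Q(T, b) = -144 (Q(T, b) = 2*(-72) = -144)
-Q(v(-8), k(-18)) = -1*(-144) = 144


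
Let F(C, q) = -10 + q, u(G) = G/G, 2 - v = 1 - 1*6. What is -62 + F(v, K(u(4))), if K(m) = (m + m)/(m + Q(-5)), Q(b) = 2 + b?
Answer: -73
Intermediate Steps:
v = 7 (v = 2 - (1 - 1*6) = 2 - (1 - 6) = 2 - 1*(-5) = 2 + 5 = 7)
u(G) = 1
K(m) = 2*m/(-3 + m) (K(m) = (m + m)/(m + (2 - 5)) = (2*m)/(m - 3) = (2*m)/(-3 + m) = 2*m/(-3 + m))
-62 + F(v, K(u(4))) = -62 + (-10 + 2*1/(-3 + 1)) = -62 + (-10 + 2*1/(-2)) = -62 + (-10 + 2*1*(-1/2)) = -62 + (-10 - 1) = -62 - 11 = -73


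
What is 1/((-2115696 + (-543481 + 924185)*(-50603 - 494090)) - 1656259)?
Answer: -1/207370575827 ≈ -4.8223e-12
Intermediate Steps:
1/((-2115696 + (-543481 + 924185)*(-50603 - 494090)) - 1656259) = 1/((-2115696 + 380704*(-544693)) - 1656259) = 1/((-2115696 - 207366803872) - 1656259) = 1/(-207368919568 - 1656259) = 1/(-207370575827) = -1/207370575827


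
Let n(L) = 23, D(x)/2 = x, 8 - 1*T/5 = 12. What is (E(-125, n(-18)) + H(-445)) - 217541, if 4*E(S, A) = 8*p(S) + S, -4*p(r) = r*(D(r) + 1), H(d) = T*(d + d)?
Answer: -861339/4 ≈ -2.1533e+5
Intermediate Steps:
T = -20 (T = 40 - 5*12 = 40 - 60 = -20)
D(x) = 2*x
H(d) = -40*d (H(d) = -20*(d + d) = -40*d)
p(r) = -r*(1 + 2*r)/4 (p(r) = -r*(2*r + 1)/4 = -r*(1 + 2*r)/4)
E(S, A) = S/4 - S*(1 + 2*S)/2 (E(S, A) = (8*(-S*(1 + 2*S)/4) + S)/4 = (-2*S*(1 + 2*S) + S)/4 = (S - 2*S*(1 + 2*S))/4 = S/4 - S*(1 + 2*S)/2)
(E(-125, n(-18)) + H(-445)) - 217541 = (-1*(-125)*(1/4 - 125) - 40*(-445)) - 217541 = (-1*(-125)*(-499/4) + 17800) - 217541 = (-62375/4 + 17800) - 217541 = 8825/4 - 217541 = -861339/4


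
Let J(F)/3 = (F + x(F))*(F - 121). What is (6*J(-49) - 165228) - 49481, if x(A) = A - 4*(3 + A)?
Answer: -477869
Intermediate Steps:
x(A) = -12 - 3*A (x(A) = A + (-12 - 4*A) = -12 - 3*A)
J(F) = 3*(-121 + F)*(-12 - 2*F) (J(F) = 3*((F + (-12 - 3*F))*(F - 121)) = 3*((-12 - 2*F)*(-121 + F)) = 3*((-121 + F)*(-12 - 2*F)) = 3*(-121 + F)*(-12 - 2*F))
(6*J(-49) - 165228) - 49481 = (6*(4356 - 6*(-49)**2 + 690*(-49)) - 165228) - 49481 = (6*(4356 - 6*2401 - 33810) - 165228) - 49481 = (6*(4356 - 14406 - 33810) - 165228) - 49481 = (6*(-43860) - 165228) - 49481 = (-263160 - 165228) - 49481 = -428388 - 49481 = -477869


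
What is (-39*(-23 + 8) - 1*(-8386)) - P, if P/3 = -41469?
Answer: 133378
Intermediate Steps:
P = -124407 (P = 3*(-41469) = -124407)
(-39*(-23 + 8) - 1*(-8386)) - P = (-39*(-23 + 8) - 1*(-8386)) - 1*(-124407) = (-39*(-15) + 8386) + 124407 = (585 + 8386) + 124407 = 8971 + 124407 = 133378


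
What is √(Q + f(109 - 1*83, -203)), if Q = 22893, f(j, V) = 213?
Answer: √23106 ≈ 152.01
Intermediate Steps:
√(Q + f(109 - 1*83, -203)) = √(22893 + 213) = √23106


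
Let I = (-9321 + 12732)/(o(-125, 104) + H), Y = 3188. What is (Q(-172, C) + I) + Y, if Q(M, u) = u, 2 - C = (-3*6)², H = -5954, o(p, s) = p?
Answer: 17419003/6079 ≈ 2865.4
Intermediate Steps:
C = -322 (C = 2 - (-3*6)² = 2 - 1*(-18)² = 2 - 1*324 = 2 - 324 = -322)
I = -3411/6079 (I = (-9321 + 12732)/(-125 - 5954) = 3411/(-6079) = 3411*(-1/6079) = -3411/6079 ≈ -0.56111)
(Q(-172, C) + I) + Y = (-322 - 3411/6079) + 3188 = -1960849/6079 + 3188 = 17419003/6079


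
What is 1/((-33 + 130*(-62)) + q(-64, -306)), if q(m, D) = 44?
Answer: -1/8049 ≈ -0.00012424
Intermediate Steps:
1/((-33 + 130*(-62)) + q(-64, -306)) = 1/((-33 + 130*(-62)) + 44) = 1/((-33 - 8060) + 44) = 1/(-8093 + 44) = 1/(-8049) = -1/8049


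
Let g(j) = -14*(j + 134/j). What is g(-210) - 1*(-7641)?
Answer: 158849/15 ≈ 10590.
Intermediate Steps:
g(j) = -1876/j - 14*j
g(-210) - 1*(-7641) = (-1876/(-210) - 14*(-210)) - 1*(-7641) = (-1876*(-1/210) + 2940) + 7641 = (134/15 + 2940) + 7641 = 44234/15 + 7641 = 158849/15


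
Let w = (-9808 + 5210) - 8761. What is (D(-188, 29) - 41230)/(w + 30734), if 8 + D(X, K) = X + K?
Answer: -41397/17375 ≈ -2.3826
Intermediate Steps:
D(X, K) = -8 + K + X (D(X, K) = -8 + (X + K) = -8 + (K + X) = -8 + K + X)
w = -13359 (w = -4598 - 8761 = -13359)
(D(-188, 29) - 41230)/(w + 30734) = ((-8 + 29 - 188) - 41230)/(-13359 + 30734) = (-167 - 41230)/17375 = -41397*1/17375 = -41397/17375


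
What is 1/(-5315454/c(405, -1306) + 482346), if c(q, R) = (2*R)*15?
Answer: 6530/3150605289 ≈ 2.0726e-6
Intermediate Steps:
c(q, R) = 30*R
1/(-5315454/c(405, -1306) + 482346) = 1/(-5315454/(30*(-1306)) + 482346) = 1/(-5315454/(-39180) + 482346) = 1/(-5315454*(-1/39180) + 482346) = 1/(885909/6530 + 482346) = 1/(3150605289/6530) = 6530/3150605289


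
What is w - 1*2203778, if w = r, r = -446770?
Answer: -2650548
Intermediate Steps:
w = -446770
w - 1*2203778 = -446770 - 1*2203778 = -446770 - 2203778 = -2650548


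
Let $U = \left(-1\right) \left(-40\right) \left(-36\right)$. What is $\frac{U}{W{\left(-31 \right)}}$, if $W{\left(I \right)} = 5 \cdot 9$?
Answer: $-32$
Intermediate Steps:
$U = -1440$ ($U = 40 \left(-36\right) = -1440$)
$W{\left(I \right)} = 45$
$\frac{U}{W{\left(-31 \right)}} = - \frac{1440}{45} = \left(-1440\right) \frac{1}{45} = -32$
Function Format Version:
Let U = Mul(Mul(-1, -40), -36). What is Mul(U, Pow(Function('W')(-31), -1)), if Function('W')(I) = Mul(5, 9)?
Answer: -32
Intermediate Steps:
U = -1440 (U = Mul(40, -36) = -1440)
Function('W')(I) = 45
Mul(U, Pow(Function('W')(-31), -1)) = Mul(-1440, Pow(45, -1)) = Mul(-1440, Rational(1, 45)) = -32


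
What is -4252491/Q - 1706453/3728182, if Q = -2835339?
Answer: 3671895886265/3523553274566 ≈ 1.0421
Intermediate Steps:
-4252491/Q - 1706453/3728182 = -4252491/(-2835339) - 1706453/3728182 = -4252491*(-1/2835339) - 1706453*1/3728182 = 1417497/945113 - 1706453/3728182 = 3671895886265/3523553274566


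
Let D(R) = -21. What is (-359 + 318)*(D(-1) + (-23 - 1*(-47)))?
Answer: -123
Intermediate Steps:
(-359 + 318)*(D(-1) + (-23 - 1*(-47))) = (-359 + 318)*(-21 + (-23 - 1*(-47))) = -41*(-21 + (-23 + 47)) = -41*(-21 + 24) = -41*3 = -123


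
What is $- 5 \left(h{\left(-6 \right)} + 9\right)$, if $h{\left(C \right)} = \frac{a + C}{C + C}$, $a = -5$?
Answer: $- \frac{595}{12} \approx -49.583$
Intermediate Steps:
$h{\left(C \right)} = \frac{-5 + C}{2 C}$ ($h{\left(C \right)} = \frac{-5 + C}{C + C} = \frac{-5 + C}{2 C}$)
$- 5 \left(h{\left(-6 \right)} + 9\right) = - 5 \left(\frac{-5 - 6}{2 \left(-6\right)} + 9\right) = - 5 \left(\frac{1}{2} \left(- \frac{1}{6}\right) \left(-11\right) + 9\right) = - 5 \left(\frac{11}{12} + 9\right) = \left(-5\right) \frac{119}{12} = - \frac{595}{12}$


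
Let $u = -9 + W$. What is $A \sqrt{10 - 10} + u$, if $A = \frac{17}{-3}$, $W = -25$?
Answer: $-34$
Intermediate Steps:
$u = -34$ ($u = -9 - 25 = -34$)
$A = - \frac{17}{3}$ ($A = 17 \left(- \frac{1}{3}\right) = - \frac{17}{3} \approx -5.6667$)
$A \sqrt{10 - 10} + u = - \frac{17 \sqrt{10 - 10}}{3} - 34 = - \frac{17 \sqrt{0}}{3} - 34 = \left(- \frac{17}{3}\right) 0 - 34 = 0 - 34 = -34$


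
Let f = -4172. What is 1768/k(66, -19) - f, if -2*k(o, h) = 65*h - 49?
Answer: 1340096/321 ≈ 4174.8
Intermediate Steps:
k(o, h) = 49/2 - 65*h/2 (k(o, h) = -(65*h - 49)/2 = -(-49 + 65*h)/2 = 49/2 - 65*h/2)
1768/k(66, -19) - f = 1768/(49/2 - 65/2*(-19)) - 1*(-4172) = 1768/(49/2 + 1235/2) + 4172 = 1768/642 + 4172 = 1768*(1/642) + 4172 = 884/321 + 4172 = 1340096/321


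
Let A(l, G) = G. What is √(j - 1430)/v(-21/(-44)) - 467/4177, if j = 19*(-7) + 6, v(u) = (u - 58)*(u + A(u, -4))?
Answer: -467/4177 + 5808*I*√173/392305 ≈ -0.1118 + 0.19473*I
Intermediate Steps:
v(u) = (-58 + u)*(-4 + u) (v(u) = (u - 58)*(u - 4) = (-58 + u)*(-4 + u))
j = -127 (j = -133 + 6 = -127)
√(j - 1430)/v(-21/(-44)) - 467/4177 = √(-127 - 1430)/(232 + (-21/(-44))² - (-1302)/(-44)) - 467/4177 = √(-1557)/(232 + (-21*(-1/44))² - (-1302)*(-1)/44) - 467*1/4177 = (3*I*√173)/(232 + (21/44)² - 62*21/44) - 467/4177 = (3*I*√173)/(232 + 441/1936 - 651/22) - 467/4177 = (3*I*√173)/(392305/1936) - 467/4177 = (3*I*√173)*(1936/392305) - 467/4177 = 5808*I*√173/392305 - 467/4177 = -467/4177 + 5808*I*√173/392305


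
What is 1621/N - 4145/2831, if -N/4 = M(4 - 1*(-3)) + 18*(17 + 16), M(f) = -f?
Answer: -14321511/6647188 ≈ -2.1545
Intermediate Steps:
N = -2348 (N = -4*(-(4 - 1*(-3)) + 18*(17 + 16)) = -4*(-(4 + 3) + 18*33) = -4*(-1*7 + 594) = -4*(-7 + 594) = -4*587 = -2348)
1621/N - 4145/2831 = 1621/(-2348) - 4145/2831 = 1621*(-1/2348) - 4145*1/2831 = -1621/2348 - 4145/2831 = -14321511/6647188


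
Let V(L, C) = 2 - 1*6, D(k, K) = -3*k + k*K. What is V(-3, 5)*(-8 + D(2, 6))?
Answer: 8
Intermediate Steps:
D(k, K) = -3*k + K*k
V(L, C) = -4 (V(L, C) = 2 - 6 = -4)
V(-3, 5)*(-8 + D(2, 6)) = -4*(-8 + 2*(-3 + 6)) = -4*(-8 + 2*3) = -4*(-8 + 6) = -4*(-2) = 8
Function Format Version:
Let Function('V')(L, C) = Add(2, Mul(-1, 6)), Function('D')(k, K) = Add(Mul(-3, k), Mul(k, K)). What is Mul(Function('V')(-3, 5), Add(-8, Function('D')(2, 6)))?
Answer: 8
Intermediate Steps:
Function('D')(k, K) = Add(Mul(-3, k), Mul(K, k))
Function('V')(L, C) = -4 (Function('V')(L, C) = Add(2, -6) = -4)
Mul(Function('V')(-3, 5), Add(-8, Function('D')(2, 6))) = Mul(-4, Add(-8, Mul(2, Add(-3, 6)))) = Mul(-4, Add(-8, Mul(2, 3))) = Mul(-4, Add(-8, 6)) = Mul(-4, -2) = 8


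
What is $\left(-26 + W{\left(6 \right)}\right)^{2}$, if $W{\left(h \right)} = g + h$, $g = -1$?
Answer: $441$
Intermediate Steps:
$W{\left(h \right)} = -1 + h$
$\left(-26 + W{\left(6 \right)}\right)^{2} = \left(-26 + \left(-1 + 6\right)\right)^{2} = \left(-26 + 5\right)^{2} = \left(-21\right)^{2} = 441$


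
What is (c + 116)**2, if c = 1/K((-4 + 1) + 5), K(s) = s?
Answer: 54289/4 ≈ 13572.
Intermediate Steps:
c = 1/2 (c = 1/((-4 + 1) + 5) = 1/(-3 + 5) = 1/2 ≈ 0.50000)
(c + 116)**2 = (1/2 + 116)**2 = (233/2)**2 = 54289/4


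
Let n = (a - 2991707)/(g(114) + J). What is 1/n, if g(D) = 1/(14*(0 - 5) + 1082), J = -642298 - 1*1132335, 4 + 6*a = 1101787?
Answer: 598642865/947257806 ≈ 0.63197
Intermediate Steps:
a = 367261/2 (a = -2/3 + (1/6)*1101787 = -2/3 + 1101787/6 = 367261/2 ≈ 1.8363e+5)
J = -1774633 (J = -642298 - 1132335 = -1774633)
g(D) = 1/1012 (g(D) = 1/(14*(-5) + 1082) = 1/(-70 + 1082) = 1/1012)
n = 947257806/598642865 (n = (367261/2 - 2991707)/(1/1012 - 1774633) = -5616153/(2*(-1795928595/1012)) = -5616153/2*(-1012/1795928595) = 947257806/598642865 ≈ 1.5823)
1/n = 1/(947257806/598642865) = 598642865/947257806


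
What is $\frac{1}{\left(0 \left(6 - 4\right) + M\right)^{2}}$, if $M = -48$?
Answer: $\frac{1}{2304} \approx 0.00043403$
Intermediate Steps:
$\frac{1}{\left(0 \left(6 - 4\right) + M\right)^{2}} = \frac{1}{\left(0 \left(6 - 4\right) - 48\right)^{2}} = \frac{1}{\left(0 \cdot 2 - 48\right)^{2}} = \frac{1}{\left(0 - 48\right)^{2}} = \frac{1}{\left(-48\right)^{2}} = \frac{1}{2304}$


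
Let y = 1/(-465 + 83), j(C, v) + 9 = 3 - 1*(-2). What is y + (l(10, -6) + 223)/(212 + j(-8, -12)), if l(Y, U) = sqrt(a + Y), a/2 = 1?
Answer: 42489/39728 + sqrt(3)/104 ≈ 1.0862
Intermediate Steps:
a = 2 (a = 2*1 = 2)
j(C, v) = -4 (j(C, v) = -9 + (3 - 1*(-2)) = -9 + (3 + 2) = -9 + 5 = -4)
l(Y, U) = sqrt(2 + Y)
y = -1/382 (y = 1/(-382) = -1/382 ≈ -0.0026178)
y + (l(10, -6) + 223)/(212 + j(-8, -12)) = -1/382 + (sqrt(2 + 10) + 223)/(212 - 4) = -1/382 + (sqrt(12) + 223)/208 = -1/382 + (2*sqrt(3) + 223)*(1/208) = -1/382 + (223 + 2*sqrt(3))*(1/208) = -1/382 + (223/208 + sqrt(3)/104) = 42489/39728 + sqrt(3)/104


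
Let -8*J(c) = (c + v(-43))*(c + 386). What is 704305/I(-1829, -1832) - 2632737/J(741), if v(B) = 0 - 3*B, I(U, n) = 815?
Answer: 23590981823/26636645 ≈ 885.66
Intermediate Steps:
v(B) = -3*B (v(B) = 0 - 3*B = -3*B)
J(c) = -(129 + c)*(386 + c)/8 (J(c) = -(c - 3*(-43))*(c + 386)/8 = -(c + 129)*(386 + c)/8 = -(129 + c)*(386 + c)/8)
704305/I(-1829, -1832) - 2632737/J(741) = 704305/815 - 2632737/(-24897/4 - 515/8*741 - 1/8*741**2) = 704305*(1/815) - 2632737/(-24897/4 - 381615/8 - 1/8*549081) = 140861/163 - 2632737/(-24897/4 - 381615/8 - 549081/8) = 140861/163 - 2632737/(-490245/4) = 140861/163 - 2632737*(-4/490245) = 140861/163 + 3510316/163415 = 23590981823/26636645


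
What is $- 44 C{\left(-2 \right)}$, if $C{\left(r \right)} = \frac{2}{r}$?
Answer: $44$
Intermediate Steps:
$- 44 C{\left(-2 \right)} = - 44 \frac{2}{-2} = - 44 \cdot 2 \left(- \frac{1}{2}\right) = \left(-44\right) \left(-1\right) = 44$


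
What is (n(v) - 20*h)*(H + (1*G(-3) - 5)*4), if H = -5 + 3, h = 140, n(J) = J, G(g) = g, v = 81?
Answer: 92446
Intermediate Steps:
H = -2
(n(v) - 20*h)*(H + (1*G(-3) - 5)*4) = (81 - 20*140)*(-2 + (1*(-3) - 5)*4) = (81 - 1*2800)*(-2 + (-3 - 5)*4) = (81 - 2800)*(-2 - 8*4) = -2719*(-2 - 32) = -2719*(-34) = 92446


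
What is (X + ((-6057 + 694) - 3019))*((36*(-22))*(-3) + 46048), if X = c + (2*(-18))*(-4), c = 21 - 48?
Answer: -400224360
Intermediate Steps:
c = -27
X = 117 (X = -27 + (2*(-18))*(-4) = -27 - 36*(-4) = -27 + 144 = 117)
(X + ((-6057 + 694) - 3019))*((36*(-22))*(-3) + 46048) = (117 + ((-6057 + 694) - 3019))*((36*(-22))*(-3) + 46048) = (117 + (-5363 - 3019))*(-792*(-3) + 46048) = (117 - 8382)*(2376 + 46048) = -8265*48424 = -400224360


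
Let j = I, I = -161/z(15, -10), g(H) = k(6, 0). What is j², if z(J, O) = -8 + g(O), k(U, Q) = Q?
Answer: 25921/64 ≈ 405.02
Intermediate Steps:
g(H) = 0
z(J, O) = -8 (z(J, O) = -8 + 0 = -8)
I = 161/8 (I = -161/(-8) = -161*(-⅛) = 161/8 ≈ 20.125)
j = 161/8 ≈ 20.125
j² = (161/8)² = 25921/64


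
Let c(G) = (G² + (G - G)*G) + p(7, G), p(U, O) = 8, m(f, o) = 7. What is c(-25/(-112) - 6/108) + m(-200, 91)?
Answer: 15269521/1016064 ≈ 15.028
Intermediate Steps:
c(G) = 8 + G² (c(G) = (G² + (G - G)*G) + 8 = (G² + 0*G) + 8 = (G² + 0) + 8 = G² + 8 = 8 + G²)
c(-25/(-112) - 6/108) + m(-200, 91) = (8 + (-25/(-112) - 6/108)²) + 7 = (8 + (-25*(-1/112) - 6*1/108)²) + 7 = (8 + (25/112 - 1/18)²) + 7 = (8 + (169/1008)²) + 7 = (8 + 28561/1016064) + 7 = 8157073/1016064 + 7 = 15269521/1016064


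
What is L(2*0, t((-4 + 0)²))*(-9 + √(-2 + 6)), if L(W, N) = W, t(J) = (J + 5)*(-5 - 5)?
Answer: 0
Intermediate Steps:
t(J) = -50 - 10*J (t(J) = (5 + J)*(-10) = -50 - 10*J)
L(2*0, t((-4 + 0)²))*(-9 + √(-2 + 6)) = (2*0)*(-9 + √(-2 + 6)) = 0*(-9 + √4) = 0*(-9 + 2) = 0*(-7) = 0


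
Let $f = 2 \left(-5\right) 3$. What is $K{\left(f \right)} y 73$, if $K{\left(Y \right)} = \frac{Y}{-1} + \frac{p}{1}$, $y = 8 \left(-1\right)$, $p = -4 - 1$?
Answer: $-14600$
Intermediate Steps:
$p = -5$
$f = -30$ ($f = \left(-10\right) 3 = -30$)
$y = -8$
$K{\left(Y \right)} = -5 - Y$ ($K{\left(Y \right)} = \frac{Y}{-1} - \frac{5}{1} = Y \left(-1\right) - 5 = - Y - 5 = -5 - Y$)
$K{\left(f \right)} y 73 = \left(-5 - -30\right) \left(-8\right) 73 = \left(-5 + 30\right) \left(-8\right) 73 = 25 \left(-8\right) 73 = \left(-200\right) 73 = -14600$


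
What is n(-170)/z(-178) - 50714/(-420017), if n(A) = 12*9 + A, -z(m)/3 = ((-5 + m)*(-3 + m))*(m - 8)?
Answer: 15117778381/125210007819 ≈ 0.12074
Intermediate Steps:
z(m) = -3*(-8 + m)*(-5 + m)*(-3 + m) (z(m) = -3*(-5 + m)*(-3 + m)*(m - 8) = -3*(-5 + m)*(-3 + m)*(-8 + m) = -3*(-8 + m)*(-5 + m)*(-3 + m))
n(A) = 108 + A
n(-170)/z(-178) - 50714/(-420017) = (108 - 170)/(360 - 237*(-178) - 3*(-178)**3 + 48*(-178)**2) - 50714/(-420017) = -62/(360 + 42186 - 3*(-5639752) + 48*31684) - 50714*(-1/420017) = -62/(360 + 42186 + 16919256 + 1520832) + 50714/420017 = -62/18482634 + 50714/420017 = -62*1/18482634 + 50714/420017 = -1/298107 + 50714/420017 = 15117778381/125210007819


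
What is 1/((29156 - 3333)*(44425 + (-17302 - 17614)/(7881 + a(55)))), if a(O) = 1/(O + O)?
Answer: 866911/994409654356545 ≈ 8.7178e-10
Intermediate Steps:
a(O) = 1/(2*O)
1/((29156 - 3333)*(44425 + (-17302 - 17614)/(7881 + a(55)))) = 1/((29156 - 3333)*(44425 + (-17302 - 17614)/(7881 + (½)/55))) = 1/(25823*(44425 - 34916/(7881 + (½)*(1/55)))) = 1/(25823*(44425 - 34916/(7881 + 1/110))) = 1/(25823*(44425 - 34916/866911/110)) = 1/(25823*(44425 - 34916*110/866911)) = 1/(25823*(44425 - 3840760/866911)) = 1/(25823*(38508680415/866911)) = 1/(994409654356545/866911) = 866911/994409654356545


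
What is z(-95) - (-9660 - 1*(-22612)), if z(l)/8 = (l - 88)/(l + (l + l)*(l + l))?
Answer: -466338224/36005 ≈ -12952.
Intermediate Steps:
z(l) = 8*(-88 + l)/(l + 4*l²) (z(l) = 8*((l - 88)/(l + (l + l)*(l + l))) = 8*((-88 + l)/(l + (2*l)*(2*l))) = 8*((-88 + l)/(l + 4*l²)) = 8*(-88 + l)/(l + 4*l²))
z(-95) - (-9660 - 1*(-22612)) = 8*(-88 - 95)/(-95*(1 + 4*(-95))) - (-9660 - 1*(-22612)) = 8*(-1/95)*(-183)/(1 - 380) - (-9660 + 22612) = 8*(-1/95)*(-183)/(-379) - 1*12952 = 8*(-1/95)*(-1/379)*(-183) - 12952 = -1464/36005 - 12952 = -466338224/36005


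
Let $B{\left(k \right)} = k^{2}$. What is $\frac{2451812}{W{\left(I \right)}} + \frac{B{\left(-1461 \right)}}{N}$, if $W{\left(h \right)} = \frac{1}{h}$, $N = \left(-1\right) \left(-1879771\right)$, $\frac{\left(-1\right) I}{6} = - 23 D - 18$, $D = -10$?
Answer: $- \frac{5862450958771623}{1879771} \approx -3.1187 \cdot 10^{9}$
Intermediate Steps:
$I = -1272$ ($I = - 6 \left(\left(-23\right) \left(-10\right) - 18\right) = - 6 \left(230 - 18\right) = \left(-6\right) 212 = -1272$)
$N = 1879771$
$\frac{2451812}{W{\left(I \right)}} + \frac{B{\left(-1461 \right)}}{N} = \frac{2451812}{\frac{1}{-1272}} + \frac{\left(-1461\right)^{2}}{1879771} = \frac{2451812}{- \frac{1}{1272}} + 2134521 \cdot \frac{1}{1879771} = 2451812 \left(-1272\right) + \frac{2134521}{1879771} = -3118704864 + \frac{2134521}{1879771} = - \frac{5862450958771623}{1879771}$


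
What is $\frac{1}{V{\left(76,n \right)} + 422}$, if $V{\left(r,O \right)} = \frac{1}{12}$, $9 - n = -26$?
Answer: $\frac{12}{5065} \approx 0.0023692$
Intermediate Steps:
$n = 35$ ($n = 9 - -26 = 9 + 26 = 35$)
$V{\left(r,O \right)} = \frac{1}{12}$
$\frac{1}{V{\left(76,n \right)} + 422} = \frac{1}{\frac{1}{12} + 422} = \frac{1}{\frac{5065}{12}} = \frac{12}{5065}$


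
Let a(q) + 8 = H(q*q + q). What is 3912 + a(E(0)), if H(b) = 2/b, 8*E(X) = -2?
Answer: 11680/3 ≈ 3893.3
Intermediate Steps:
E(X) = -¼ (E(X) = (⅛)*(-2) = -¼)
a(q) = -8 + 2/(q + q²) (a(q) = -8 + 2/(q*q + q) = -8 + 2/(q² + q) = -8 + 2/(q + q²))
3912 + a(E(0)) = 3912 + (-8 + 2/((-¼)*(1 - ¼))) = 3912 + (-8 + 2*(-4)/(¾)) = 3912 + (-8 + 2*(-4)*(4/3)) = 3912 + (-8 - 32/3) = 3912 - 56/3 = 11680/3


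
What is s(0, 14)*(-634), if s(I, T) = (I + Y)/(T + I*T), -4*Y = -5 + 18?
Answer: 4121/28 ≈ 147.18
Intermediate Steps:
Y = -13/4 (Y = -(-5 + 18)/4 = -¼*13 = -13/4 ≈ -3.2500)
s(I, T) = (-13/4 + I)/(T + I*T) (s(I, T) = (I - 13/4)/(T + I*T) = (-13/4 + I)/(T + I*T))
s(0, 14)*(-634) = ((-13/4 + 0)/(14*(1 + 0)))*(-634) = ((1/14)*(-13/4)/1)*(-634) = ((1/14)*1*(-13/4))*(-634) = -13/56*(-634) = 4121/28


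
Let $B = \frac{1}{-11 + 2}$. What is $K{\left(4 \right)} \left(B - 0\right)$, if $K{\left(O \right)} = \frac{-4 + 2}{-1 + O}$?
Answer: $\frac{2}{27} \approx 0.074074$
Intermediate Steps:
$B = - \frac{1}{9}$ ($B = \frac{1}{-9} = - \frac{1}{9} \approx -0.11111$)
$K{\left(O \right)} = - \frac{2}{-1 + O}$
$K{\left(4 \right)} \left(B - 0\right) = - \frac{2}{-1 + 4} \left(- \frac{1}{9} - 0\right) = - \frac{2}{3} \left(- \frac{1}{9} + \left(-7 + 7\right)\right) = \left(-2\right) \frac{1}{3} \left(- \frac{1}{9} + 0\right) = \left(- \frac{2}{3}\right) \left(- \frac{1}{9}\right) = \frac{2}{27}$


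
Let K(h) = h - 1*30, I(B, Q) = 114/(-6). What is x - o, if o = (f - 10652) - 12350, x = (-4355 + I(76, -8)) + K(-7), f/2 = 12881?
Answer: -7171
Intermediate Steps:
f = 25762 (f = 2*12881 = 25762)
I(B, Q) = -19 (I(B, Q) = 114*(-⅙) = -19)
K(h) = -30 + h (K(h) = h - 30 = -30 + h)
x = -4411 (x = (-4355 - 19) + (-30 - 7) = -4374 - 37 = -4411)
o = 2760 (o = (25762 - 10652) - 12350 = 15110 - 12350 = 2760)
x - o = -4411 - 1*2760 = -4411 - 2760 = -7171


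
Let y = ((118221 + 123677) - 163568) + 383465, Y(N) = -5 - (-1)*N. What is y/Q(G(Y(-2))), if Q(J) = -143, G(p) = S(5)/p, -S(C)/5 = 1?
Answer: -461795/143 ≈ -3229.3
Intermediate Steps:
S(C) = -5 (S(C) = -5*1 = -5)
Y(N) = -5 + N
G(p) = -5/p
y = 461795 (y = (241898 - 163568) + 383465 = 78330 + 383465 = 461795)
y/Q(G(Y(-2))) = 461795/(-143) = 461795*(-1/143) = -461795/143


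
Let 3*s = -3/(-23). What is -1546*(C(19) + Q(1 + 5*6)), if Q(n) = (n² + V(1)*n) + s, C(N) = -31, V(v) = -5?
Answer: -27558996/23 ≈ -1.1982e+6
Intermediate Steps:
s = 1/23 (s = (-3/(-23))/3 = (-3*(-1/23))/3 = (⅓)*(3/23) = 1/23 ≈ 0.043478)
Q(n) = 1/23 + n² - 5*n (Q(n) = (n² - 5*n) + 1/23 = 1/23 + n² - 5*n)
-1546*(C(19) + Q(1 + 5*6)) = -1546*(-31 + (1/23 + (1 + 5*6)² - 5*(1 + 5*6))) = -1546*(-31 + (1/23 + (1 + 30)² - 5*(1 + 30))) = -1546*(-31 + (1/23 + 31² - 5*31)) = -1546*(-31 + (1/23 + 961 - 155)) = -1546*(-31 + 18539/23) = -1546*17826/23 = -27558996/23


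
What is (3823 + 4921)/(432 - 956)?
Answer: -2186/131 ≈ -16.687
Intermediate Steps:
(3823 + 4921)/(432 - 956) = 8744/(-524) = 8744*(-1/524) = -2186/131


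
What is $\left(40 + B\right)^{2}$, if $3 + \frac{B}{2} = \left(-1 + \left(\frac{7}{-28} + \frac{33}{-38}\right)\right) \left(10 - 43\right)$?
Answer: $\frac{43626025}{1444} \approx 30212.0$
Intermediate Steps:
$B = \frac{5085}{38}$ ($B = -6 + 2 \left(-1 + \left(\frac{7}{-28} + \frac{33}{-38}\right)\right) \left(10 - 43\right) = -6 + 2 \left(-1 + \left(7 \left(- \frac{1}{28}\right) + 33 \left(- \frac{1}{38}\right)\right)\right) \left(-33\right) = -6 + 2 \left(-1 - \frac{85}{76}\right) \left(-33\right) = -6 + 2 \left(\left(- \frac{161}{76}\right) \left(-33\right)\right) = -6 + 2 \cdot \frac{5313}{76} = -6 + \frac{5313}{38} = \frac{5085}{38} \approx 133.82$)
$\left(40 + B\right)^{2} = \left(40 + \frac{5085}{38}\right)^{2} = \left(\frac{6605}{38}\right)^{2} = \frac{43626025}{1444}$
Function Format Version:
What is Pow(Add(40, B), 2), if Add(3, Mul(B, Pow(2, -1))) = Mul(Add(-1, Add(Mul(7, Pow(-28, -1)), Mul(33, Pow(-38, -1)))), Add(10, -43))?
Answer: Rational(43626025, 1444) ≈ 30212.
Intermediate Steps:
B = Rational(5085, 38) (B = Add(-6, Mul(2, Mul(Add(-1, Add(Mul(7, Pow(-28, -1)), Mul(33, Pow(-38, -1)))), Add(10, -43)))) = Add(-6, Mul(2, Mul(Add(-1, Add(Mul(7, Rational(-1, 28)), Mul(33, Rational(-1, 38)))), -33))) = Add(-6, Mul(2, Mul(Add(-1, Add(Rational(-1, 4), Rational(-33, 38))), -33))) = Add(-6, Mul(2, Mul(Add(-1, Rational(-85, 76)), -33))) = Add(-6, Mul(2, Mul(Rational(-161, 76), -33))) = Add(-6, Mul(2, Rational(5313, 76))) = Add(-6, Rational(5313, 38)) = Rational(5085, 38) ≈ 133.82)
Pow(Add(40, B), 2) = Pow(Add(40, Rational(5085, 38)), 2) = Pow(Rational(6605, 38), 2) = Rational(43626025, 1444)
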